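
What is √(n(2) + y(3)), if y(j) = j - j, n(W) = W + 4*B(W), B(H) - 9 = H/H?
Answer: √42 ≈ 6.4807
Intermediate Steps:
B(H) = 10 (B(H) = 9 + H/H = 9 + 1 = 10)
n(W) = 40 + W (n(W) = W + 4*10 = W + 40 = 40 + W)
y(j) = 0
√(n(2) + y(3)) = √((40 + 2) + 0) = √(42 + 0) = √42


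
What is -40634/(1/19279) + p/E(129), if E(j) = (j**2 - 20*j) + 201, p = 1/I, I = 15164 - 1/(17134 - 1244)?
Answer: -1346053083389625325349/1718256943629 ≈ -7.8338e+8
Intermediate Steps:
I = 240955959/15890 (I = 15164 - 1/15890 = 240955959/15890 ≈ 15164.)
p = 15890/240955959 (p = 1/(240955959/15890) = 15890/240955959 ≈ 6.5946e-5)
E(j) = 201 + j**2 - 20*j
-40634/(1/19279) + p/E(129) = -40634/(1/19279) + 15890/(240955959*(201 + 129**2 - 20*129)) = -40634/1/19279 + 15890/(240955959*(201 + 16641 - 2580)) = -40634*19279 + (15890/240955959)/14262 = -783382886 + (15890/240955959)*(1/14262) = -783382886 + 7945/1718256943629 = -1346053083389625325349/1718256943629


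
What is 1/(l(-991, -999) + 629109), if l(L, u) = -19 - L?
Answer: 1/630081 ≈ 1.5871e-6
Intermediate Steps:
1/(l(-991, -999) + 629109) = 1/((-19 - 1*(-991)) + 629109) = 1/((-19 + 991) + 629109) = 1/(972 + 629109) = 1/630081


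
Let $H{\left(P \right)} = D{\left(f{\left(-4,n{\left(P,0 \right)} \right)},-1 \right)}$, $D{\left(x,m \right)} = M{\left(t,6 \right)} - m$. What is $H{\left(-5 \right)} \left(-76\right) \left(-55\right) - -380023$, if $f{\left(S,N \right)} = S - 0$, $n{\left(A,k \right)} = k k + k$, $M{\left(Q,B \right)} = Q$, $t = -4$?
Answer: $367483$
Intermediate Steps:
$n{\left(A,k \right)} = k + k^{2}$ ($n{\left(A,k \right)} = k^{2} + k = k + k^{2}$)
$f{\left(S,N \right)} = S$ ($f{\left(S,N \right)} = S + 0 = S$)
$D{\left(x,m \right)} = -4 - m$
$H{\left(P \right)} = -3$ ($H{\left(P \right)} = -4 - -1 = -4 + 1 = -3$)
$H{\left(-5 \right)} \left(-76\right) \left(-55\right) - -380023 = \left(-3\right) \left(-76\right) \left(-55\right) - -380023 = 228 \left(-55\right) + 380023 = -12540 + 380023 = 367483$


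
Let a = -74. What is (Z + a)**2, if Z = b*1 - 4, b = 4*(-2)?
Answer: 7396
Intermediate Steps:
b = -8
Z = -12 (Z = -8*1 - 4 = -8 - 4 = -12)
(Z + a)**2 = (-12 - 74)**2 = (-86)**2 = 7396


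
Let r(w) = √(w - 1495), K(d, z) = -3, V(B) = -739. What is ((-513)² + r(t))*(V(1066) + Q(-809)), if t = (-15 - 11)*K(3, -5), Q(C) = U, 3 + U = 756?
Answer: 3684366 + 14*I*√1417 ≈ 3.6844e+6 + 527.0*I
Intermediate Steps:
U = 753 (U = -3 + 756 = 753)
Q(C) = 753
t = 78 (t = (-15 - 11)*(-3) = -26*(-3) = 78)
r(w) = √(-1495 + w)
((-513)² + r(t))*(V(1066) + Q(-809)) = ((-513)² + √(-1495 + 78))*(-739 + 753) = (263169 + √(-1417))*14 = (263169 + I*√1417)*14 = 3684366 + 14*I*√1417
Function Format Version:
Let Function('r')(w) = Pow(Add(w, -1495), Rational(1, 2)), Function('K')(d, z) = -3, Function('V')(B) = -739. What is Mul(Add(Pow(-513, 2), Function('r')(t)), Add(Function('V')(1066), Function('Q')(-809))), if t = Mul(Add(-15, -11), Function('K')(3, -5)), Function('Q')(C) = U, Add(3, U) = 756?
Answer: Add(3684366, Mul(14, I, Pow(1417, Rational(1, 2)))) ≈ Add(3.6844e+6, Mul(527.00, I))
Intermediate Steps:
U = 753 (U = Add(-3, 756) = 753)
Function('Q')(C) = 753
t = 78 (t = Mul(Add(-15, -11), -3) = Mul(-26, -3) = 78)
Function('r')(w) = Pow(Add(-1495, w), Rational(1, 2))
Mul(Add(Pow(-513, 2), Function('r')(t)), Add(Function('V')(1066), Function('Q')(-809))) = Mul(Add(Pow(-513, 2), Pow(Add(-1495, 78), Rational(1, 2))), Add(-739, 753)) = Mul(Add(263169, Pow(-1417, Rational(1, 2))), 14) = Mul(Add(263169, Mul(I, Pow(1417, Rational(1, 2)))), 14) = Add(3684366, Mul(14, I, Pow(1417, Rational(1, 2))))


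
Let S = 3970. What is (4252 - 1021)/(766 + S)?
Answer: 3231/4736 ≈ 0.68222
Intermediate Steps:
(4252 - 1021)/(766 + S) = (4252 - 1021)/(766 + 3970) = 3231/4736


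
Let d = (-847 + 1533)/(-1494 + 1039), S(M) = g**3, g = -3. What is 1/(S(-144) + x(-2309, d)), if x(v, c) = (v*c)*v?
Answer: -65/522486893 ≈ -1.2441e-7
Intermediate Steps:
S(M) = -27 (S(M) = (-3)**3 = -27)
d = -98/65 (d = 686/(-455) = 686*(-1/455) = -98/65 ≈ -1.5077)
x(v, c) = c*v**2 (x(v, c) = (c*v)*v = c*v**2)
1/(S(-144) + x(-2309, d)) = 1/(-27 - 98/65*(-2309)**2) = 1/(-27 - 98/65*5331481) = 1/(-27 - 522485138/65) = 1/(-522486893/65) = -65/522486893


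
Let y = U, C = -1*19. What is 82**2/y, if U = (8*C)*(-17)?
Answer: 1681/646 ≈ 2.6022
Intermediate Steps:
C = -19
U = 2584 (U = (8*(-19))*(-17) = -152*(-17) = 2584)
y = 2584
82**2/y = 82**2/2584 = 6724*(1/2584) = 1681/646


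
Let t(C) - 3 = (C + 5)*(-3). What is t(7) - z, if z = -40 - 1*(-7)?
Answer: 0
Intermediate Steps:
z = -33 (z = -40 + 7 = -33)
t(C) = -12 - 3*C (t(C) = 3 + (C + 5)*(-3) = 3 + (5 + C)*(-3) = 3 + (-15 - 3*C) = -12 - 3*C)
t(7) - z = (-12 - 3*7) - 1*(-33) = (-12 - 21) + 33 = -33 + 33 = 0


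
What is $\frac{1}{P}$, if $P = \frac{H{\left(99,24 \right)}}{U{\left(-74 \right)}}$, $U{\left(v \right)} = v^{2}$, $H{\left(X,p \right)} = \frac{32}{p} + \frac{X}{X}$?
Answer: $\frac{16428}{7} \approx 2346.9$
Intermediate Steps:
$H{\left(X,p \right)} = 1 + \frac{32}{p}$ ($H{\left(X,p \right)} = \frac{32}{p} + 1 = 1 + \frac{32}{p}$)
$P = \frac{7}{16428}$ ($P = \frac{\frac{1}{24} \left(32 + 24\right)}{\left(-74\right)^{2}} = \frac{\frac{1}{24} \cdot 56}{5476} = \frac{7}{3} \cdot \frac{1}{5476} = \frac{7}{16428} \approx 0.0004261$)
$\frac{1}{P} = \frac{1}{\frac{7}{16428}} = \frac{16428}{7}$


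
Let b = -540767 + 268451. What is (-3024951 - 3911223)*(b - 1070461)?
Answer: 9313734915198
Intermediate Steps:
b = -272316
(-3024951 - 3911223)*(b - 1070461) = (-3024951 - 3911223)*(-272316 - 1070461) = -6936174*(-1342777) = 9313734915198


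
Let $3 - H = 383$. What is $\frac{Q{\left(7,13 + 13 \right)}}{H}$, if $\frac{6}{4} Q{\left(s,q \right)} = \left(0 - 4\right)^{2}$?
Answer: $- \frac{8}{285} \approx -0.02807$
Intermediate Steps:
$Q{\left(s,q \right)} = \frac{32}{3}$ ($Q{\left(s,q \right)} = \frac{2 \left(0 - 4\right)^{2}}{3} = \frac{2 \left(-4\right)^{2}}{3} = \frac{2}{3} \cdot 16 = \frac{32}{3}$)
$H = -380$ ($H = 3 - 383 = -380$)
$\frac{Q{\left(7,13 + 13 \right)}}{H} = \frac{32}{3 \left(-380\right)} = \frac{32}{3} \left(- \frac{1}{380}\right) = - \frac{8}{285}$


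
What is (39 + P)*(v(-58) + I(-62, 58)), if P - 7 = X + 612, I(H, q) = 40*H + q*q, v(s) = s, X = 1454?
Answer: 1744512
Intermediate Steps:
I(H, q) = q**2 + 40*H (I(H, q) = 40*H + q**2 = q**2 + 40*H)
P = 2073 (P = 7 + (1454 + 612) = 7 + 2066 = 2073)
(39 + P)*(v(-58) + I(-62, 58)) = (39 + 2073)*(-58 + (58**2 + 40*(-62))) = 2112*(-58 + (3364 - 2480)) = 2112*(-58 + 884) = 2112*826 = 1744512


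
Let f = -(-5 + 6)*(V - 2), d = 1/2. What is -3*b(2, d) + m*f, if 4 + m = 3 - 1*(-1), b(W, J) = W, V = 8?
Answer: -6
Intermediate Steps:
d = ½ ≈ 0.50000
m = 0 (m = -4 + (3 - 1*(-1)) = -4 + (3 + 1) = -4 + 4 = 0)
f = -6 (f = -(-5 + 6)*(8 - 2) = -6 ≈ -6.0000)
-3*b(2, d) + m*f = -3*2 + 0*(-6) = -6 + 0 = -6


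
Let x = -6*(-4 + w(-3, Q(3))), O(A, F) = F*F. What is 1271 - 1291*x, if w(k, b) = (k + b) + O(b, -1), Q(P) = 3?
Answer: -21967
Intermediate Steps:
O(A, F) = F**2
w(k, b) = 1 + b + k (w(k, b) = (k + b) + (-1)**2 = (b + k) + 1 = 1 + b + k)
x = 18 (x = -6*(-4 + (1 + 3 - 3)) = -6*(-4 + 1) = -6*(-3) = 18)
1271 - 1291*x = 1271 - 1291*18 = 1271 - 23238 = -21967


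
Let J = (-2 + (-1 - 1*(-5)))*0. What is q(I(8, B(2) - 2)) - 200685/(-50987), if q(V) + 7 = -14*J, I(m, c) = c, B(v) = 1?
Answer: -156224/50987 ≈ -3.0640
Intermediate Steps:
J = 0 (J = (-2 + (-1 + 5))*0 = (-2 + 4)*0 = 2*0 = 0)
q(V) = -7 (q(V) = -7 - 14*0 = -7 + 0 = -7)
q(I(8, B(2) - 2)) - 200685/(-50987) = -7 - 200685/(-50987) = -7 - 200685*(-1/50987) = -7 + 200685/50987 = -156224/50987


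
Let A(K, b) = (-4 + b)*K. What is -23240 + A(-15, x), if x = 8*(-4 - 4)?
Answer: -22220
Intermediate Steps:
x = -64 (x = 8*(-8) = -64)
A(K, b) = K*(-4 + b)
-23240 + A(-15, x) = -23240 - 15*(-4 - 64) = -23240 - 15*(-68) = -23240 + 1020 = -22220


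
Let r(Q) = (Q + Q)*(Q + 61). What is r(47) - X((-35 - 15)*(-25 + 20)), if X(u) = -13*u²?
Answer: 822652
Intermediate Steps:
r(Q) = 2*Q*(61 + Q) (r(Q) = (2*Q)*(61 + Q) = 2*Q*(61 + Q))
r(47) - X((-35 - 15)*(-25 + 20)) = 2*47*(61 + 47) - (-13)*((-35 - 15)*(-25 + 20))² = 2*47*108 - (-13)*(-50*(-5))² = 10152 - (-13)*250² = 10152 - (-13)*62500 = 10152 - 1*(-812500) = 10152 + 812500 = 822652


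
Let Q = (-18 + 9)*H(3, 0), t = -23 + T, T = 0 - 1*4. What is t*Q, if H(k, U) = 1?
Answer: 243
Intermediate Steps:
T = -4 (T = 0 - 4 = -4)
t = -27 (t = -23 - 4 = -27)
Q = -9 (Q = (-18 + 9)*1 = -9*1 = -9)
t*Q = -27*(-9) = 243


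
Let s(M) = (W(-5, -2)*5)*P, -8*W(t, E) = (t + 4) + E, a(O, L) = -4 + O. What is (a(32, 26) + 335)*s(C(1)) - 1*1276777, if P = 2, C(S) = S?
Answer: -5101663/4 ≈ -1.2754e+6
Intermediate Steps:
W(t, E) = -½ - E/8 - t/8 (W(t, E) = -((t + 4) + E)/8 = -((4 + t) + E)/8 = -(4 + E + t)/8 = -½ - E/8 - t/8)
s(M) = 15/4 (s(M) = ((-½ - ⅛*(-2) - ⅛*(-5))*5)*2 = ((-½ + ¼ + 5/8)*5)*2 = ((3/8)*5)*2 = (15/8)*2 = 15/4)
(a(32, 26) + 335)*s(C(1)) - 1*1276777 = ((-4 + 32) + 335)*(15/4) - 1*1276777 = (28 + 335)*(15/4) - 1276777 = 363*(15/4) - 1276777 = 5445/4 - 1276777 = -5101663/4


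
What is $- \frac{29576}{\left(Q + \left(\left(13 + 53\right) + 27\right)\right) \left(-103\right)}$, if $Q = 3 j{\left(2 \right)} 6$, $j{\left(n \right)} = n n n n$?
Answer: $\frac{29576}{39243} \approx 0.75366$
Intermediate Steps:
$j{\left(n \right)} = n^{4}$ ($j{\left(n \right)} = n n^{2} n = n n^{3} = n^{4}$)
$Q = 288$ ($Q = 3 \cdot 2^{4} \cdot 6 = 3 \cdot 16 \cdot 6 = 48 \cdot 6 = 288$)
$- \frac{29576}{\left(Q + \left(\left(13 + 53\right) + 27\right)\right) \left(-103\right)} = - \frac{29576}{\left(288 + \left(\left(13 + 53\right) + 27\right)\right) \left(-103\right)} = - \frac{29576}{\left(288 + \left(66 + 27\right)\right) \left(-103\right)} = - \frac{29576}{\left(288 + 93\right) \left(-103\right)} = - \frac{29576}{381 \left(-103\right)} = - \frac{29576}{-39243} = \left(-29576\right) \left(- \frac{1}{39243}\right) = \frac{29576}{39243}$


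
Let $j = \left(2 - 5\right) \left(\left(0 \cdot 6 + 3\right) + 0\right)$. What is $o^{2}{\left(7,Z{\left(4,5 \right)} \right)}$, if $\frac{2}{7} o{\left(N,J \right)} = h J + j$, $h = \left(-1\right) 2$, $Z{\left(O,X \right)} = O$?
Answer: $\frac{14161}{4} \approx 3540.3$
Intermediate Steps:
$j = -9$ ($j = - 3 \left(\left(0 + 3\right) + 0\right) = - 3 \left(3 + 0\right) = \left(-3\right) 3 = -9$)
$h = -2$
$o{\left(N,J \right)} = - \frac{63}{2} - 7 J$ ($o{\left(N,J \right)} = \frac{7 \left(- 2 J - 9\right)}{2} = \frac{7 \left(-9 - 2 J\right)}{2} = - \frac{63}{2} - 7 J$)
$o^{2}{\left(7,Z{\left(4,5 \right)} \right)} = \left(- \frac{63}{2} - 28\right)^{2} = \left(- \frac{119}{2}\right)^{2} = \frac{14161}{4}$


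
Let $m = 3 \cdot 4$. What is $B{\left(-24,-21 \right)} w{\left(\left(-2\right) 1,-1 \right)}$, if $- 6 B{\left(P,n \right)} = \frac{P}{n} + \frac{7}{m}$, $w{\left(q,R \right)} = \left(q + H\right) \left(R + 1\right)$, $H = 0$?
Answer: $0$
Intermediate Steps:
$w{\left(q,R \right)} = q \left(1 + R\right)$ ($w{\left(q,R \right)} = \left(q + 0\right) \left(R + 1\right) = q \left(1 + R\right)$)
$m = 12$
$B{\left(P,n \right)} = - \frac{7}{72} - \frac{P}{6 n}$ ($B{\left(P,n \right)} = - \frac{\frac{P}{n} + \frac{7}{12}}{6} = - \frac{\frac{7}{12} + \frac{P}{n}}{6} = - \frac{7}{72} - \frac{P}{6 n}$)
$B{\left(-24,-21 \right)} w{\left(\left(-2\right) 1,-1 \right)} = \left(- \frac{7}{72} - - \frac{4}{-21}\right) \left(-2\right) 1 \left(1 - 1\right) = \left(- \frac{7}{72} - \left(-4\right) \left(- \frac{1}{21}\right)\right) \left(\left(-2\right) 0\right) = \left(- \frac{7}{72} - \frac{4}{21}\right) 0 = \left(- \frac{145}{504}\right) 0 = 0$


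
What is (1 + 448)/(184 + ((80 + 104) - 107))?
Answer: 449/261 ≈ 1.7203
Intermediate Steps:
(1 + 448)/(184 + ((80 + 104) - 107)) = 449/(184 + (184 - 107)) = 449/(184 + 77) = 449/261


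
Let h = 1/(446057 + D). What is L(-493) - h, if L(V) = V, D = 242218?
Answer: -339319576/688275 ≈ -493.00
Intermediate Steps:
h = 1/688275 (h = 1/(446057 + 242218) = 1/688275 ≈ 1.4529e-6)
L(-493) - h = -493 - 1*1/688275 = -493 - 1/688275 = -339319576/688275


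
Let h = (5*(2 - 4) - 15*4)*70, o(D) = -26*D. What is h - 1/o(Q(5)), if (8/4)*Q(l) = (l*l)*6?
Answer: -9554999/1950 ≈ -4900.0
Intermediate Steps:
Q(l) = 3*l**2 (Q(l) = ((l*l)*6)/2 = (l**2*6)/2 = (6*l**2)/2 = 3*l**2)
h = -4900 (h = (5*(-2) - 60)*70 = (-10 - 60)*70 = -70*70 = -4900)
h - 1/o(Q(5)) = -4900 - 1/((-78*5**2)) = -4900 - 1/((-78*25)) = -4900 - 1/((-26*75)) = -4900 - 1/(-1950) = -4900 - 1*(-1/1950) = -4900 + 1/1950 = -9554999/1950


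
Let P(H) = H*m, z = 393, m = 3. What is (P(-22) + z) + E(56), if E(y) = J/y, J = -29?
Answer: 18283/56 ≈ 326.48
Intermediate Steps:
E(y) = -29/y
P(H) = 3*H (P(H) = H*3 = 3*H)
(P(-22) + z) + E(56) = (3*(-22) + 393) - 29/56 = (-66 + 393) - 29*1/56 = 327 - 29/56 = 18283/56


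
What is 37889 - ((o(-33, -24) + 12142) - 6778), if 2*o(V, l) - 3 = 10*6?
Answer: 64987/2 ≈ 32494.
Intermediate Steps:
o(V, l) = 63/2 (o(V, l) = 3/2 + (10*6)/2 = 3/2 + (1/2)*60 = 3/2 + 30 = 63/2)
37889 - ((o(-33, -24) + 12142) - 6778) = 37889 - ((63/2 + 12142) - 6778) = 37889 - (24347/2 - 6778) = 37889 - 1*10791/2 = 37889 - 10791/2 = 64987/2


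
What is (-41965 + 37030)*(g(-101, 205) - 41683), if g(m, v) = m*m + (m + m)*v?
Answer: 359722020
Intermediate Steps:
g(m, v) = m**2 + 2*m*v (g(m, v) = m**2 + (2*m)*v = m**2 + 2*m*v)
(-41965 + 37030)*(g(-101, 205) - 41683) = (-41965 + 37030)*(-101*(-101 + 2*205) - 41683) = -4935*(-101*(-101 + 410) - 41683) = -4935*(-101*309 - 41683) = -4935*(-31209 - 41683) = -4935*(-72892) = 359722020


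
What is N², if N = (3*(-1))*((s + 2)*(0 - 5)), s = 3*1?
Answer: 5625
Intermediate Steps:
s = 3
N = 75 (N = (3*(-1))*((3 + 2)*(0 - 5)) = -15*(-5) = -3*(-25) = 75)
N² = 75² = 5625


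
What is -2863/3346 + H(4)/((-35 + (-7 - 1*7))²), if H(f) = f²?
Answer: -974361/1147678 ≈ -0.84898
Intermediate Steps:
-2863/3346 + H(4)/((-35 + (-7 - 1*7))²) = -2863/3346 + 4²/((-35 + (-7 - 1*7))²) = -2863*1/3346 + 16/((-35 + (-7 - 7))²) = -409/478 + 16/((-35 - 14)²) = -409/478 + 16/((-49)²) = -409/478 + 16/2401 = -974361/1147678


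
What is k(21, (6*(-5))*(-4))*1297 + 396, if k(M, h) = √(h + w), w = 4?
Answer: 396 + 2594*√31 ≈ 14839.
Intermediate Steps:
k(M, h) = √(4 + h) (k(M, h) = √(h + 4) = √(4 + h))
k(21, (6*(-5))*(-4))*1297 + 396 = √(4 + (6*(-5))*(-4))*1297 + 396 = √(4 - 30*(-4))*1297 + 396 = √(4 + 120)*1297 + 396 = √124*1297 + 396 = (2*√31)*1297 + 396 = 2594*√31 + 396 = 396 + 2594*√31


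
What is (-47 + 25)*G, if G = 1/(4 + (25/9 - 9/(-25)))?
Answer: -225/73 ≈ -3.0822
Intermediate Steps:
G = 225/1606 (G = 1/(4 + (25*(⅑) - 9*(-1/25))) = 1/(4 + (25/9 + 9/25)) = 1/(4 + 706/225) = 1/(1606/225) = 225/1606 ≈ 0.14010)
(-47 + 25)*G = (-47 + 25)*(225/1606) = -22*225/1606 = -225/73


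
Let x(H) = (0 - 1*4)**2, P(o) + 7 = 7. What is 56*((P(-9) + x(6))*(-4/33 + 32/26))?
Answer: 426496/429 ≈ 994.16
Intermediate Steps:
P(o) = 0 (P(o) = -7 + 7 = 0)
x(H) = 16 (x(H) = (0 - 4)**2 = (-4)**2 = 16)
56*((P(-9) + x(6))*(-4/33 + 32/26)) = 56*((0 + 16)*(-4/33 + 32/26)) = 56*(16*(-4*1/33 + 32*(1/26))) = 56*(16*(-4/33 + 16/13)) = 56*(16*(476/429)) = 56*(7616/429) = 426496/429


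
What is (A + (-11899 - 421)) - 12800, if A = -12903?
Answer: -38023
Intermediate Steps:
(A + (-11899 - 421)) - 12800 = (-12903 + (-11899 - 421)) - 12800 = (-12903 - 12320) - 12800 = -25223 - 12800 = -38023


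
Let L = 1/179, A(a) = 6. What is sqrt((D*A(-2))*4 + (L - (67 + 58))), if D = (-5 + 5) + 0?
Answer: 3*I*sqrt(444994)/179 ≈ 11.18*I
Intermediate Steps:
L = 1/179 ≈ 0.0055866
D = 0 (D = 0 + 0 = 0)
sqrt((D*A(-2))*4 + (L - (67 + 58))) = sqrt((0*6)*4 + (1/179 - (67 + 58))) = sqrt(0*4 + (1/179 - 1*125)) = sqrt(0 + (1/179 - 125)) = sqrt(0 - 22374/179) = sqrt(-22374/179) = 3*I*sqrt(444994)/179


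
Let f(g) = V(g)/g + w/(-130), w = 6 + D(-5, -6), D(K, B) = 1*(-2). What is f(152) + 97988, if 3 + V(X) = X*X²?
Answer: 1196388461/9880 ≈ 1.2109e+5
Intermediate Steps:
D(K, B) = -2
w = 4 (w = 6 - 2 = 4)
V(X) = -3 + X³ (V(X) = -3 + X*X² = -3 + X³)
f(g) = -2/65 + (-3 + g³)/g (f(g) = (-3 + g³)/g + 4/(-130) = (-3 + g³)/g + 4*(-1/130) = (-3 + g³)/g - 2/65 = -2/65 + (-3 + g³)/g)
f(152) + 97988 = (-2/65 + 152² - 3/152) + 97988 = (-2/65 + 23104 - 3*1/152) + 97988 = (-2/65 + 23104 - 3/152) + 97988 = 228267021/9880 + 97988 = 1196388461/9880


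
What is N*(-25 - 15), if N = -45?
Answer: 1800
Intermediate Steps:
N*(-25 - 15) = -45*(-25 - 15) = -45*(-40) = 1800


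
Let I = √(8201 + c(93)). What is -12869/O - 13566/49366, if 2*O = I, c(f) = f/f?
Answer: -6783/24683 - 12869*√8202/4101 ≈ -284.47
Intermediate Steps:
c(f) = 1
I = √8202 (I = √(8201 + 1) = √8202 ≈ 90.565)
O = √8202/2 ≈ 45.282
-12869/O - 13566/49366 = -12869*√8202/4101 - 13566/49366 = -12869*√8202/4101 - 13566*1/49366 = -12869*√8202/4101 - 6783/24683 = -6783/24683 - 12869*√8202/4101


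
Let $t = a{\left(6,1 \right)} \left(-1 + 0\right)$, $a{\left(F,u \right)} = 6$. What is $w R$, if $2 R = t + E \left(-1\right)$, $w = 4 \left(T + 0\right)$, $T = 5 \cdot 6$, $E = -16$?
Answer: $600$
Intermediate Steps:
$T = 30$
$t = -6$ ($t = 6 \left(-1 + 0\right) = 6 \left(-1\right) = -6$)
$w = 120$ ($w = 4 \left(30 + 0\right) = 4 \cdot 30 = 120$)
$R = 5$ ($R = \frac{-6 - -16}{2} = \frac{-6 + 16}{2} = \frac{1}{2} \cdot 10 = 5$)
$w R = 120 \cdot 5 = 600$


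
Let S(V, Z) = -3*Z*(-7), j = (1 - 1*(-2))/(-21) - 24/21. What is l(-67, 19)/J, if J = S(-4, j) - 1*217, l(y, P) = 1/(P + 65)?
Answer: -1/20496 ≈ -4.8790e-5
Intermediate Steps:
l(y, P) = 1/(65 + P)
j = -9/7 (j = (1 + 2)*(-1/21) - 24*1/21 = 3*(-1/21) - 8/7 = -1/7 - 8/7 = -9/7 ≈ -1.2857)
S(V, Z) = 21*Z
J = -244 (J = 21*(-9/7) - 1*217 = -27 - 217 = -244)
l(-67, 19)/J = 1/((65 + 19)*(-244)) = -1/244/84 = (1/84)*(-1/244) = -1/20496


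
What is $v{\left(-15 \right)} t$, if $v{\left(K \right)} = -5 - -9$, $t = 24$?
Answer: $96$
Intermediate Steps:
$v{\left(K \right)} = 4$ ($v{\left(K \right)} = -5 + 9 = 4$)
$v{\left(-15 \right)} t = 4 \cdot 24 = 96$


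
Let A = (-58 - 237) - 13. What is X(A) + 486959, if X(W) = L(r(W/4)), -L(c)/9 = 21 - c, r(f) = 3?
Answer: 486797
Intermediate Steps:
A = -308 (A = -295 - 13 = -308)
L(c) = -189 + 9*c (L(c) = -9*(21 - c) = -189 + 9*c)
X(W) = -162 (X(W) = -189 + 9*3 = -189 + 27 = -162)
X(A) + 486959 = -162 + 486959 = 486797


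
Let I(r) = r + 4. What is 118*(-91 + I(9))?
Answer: -9204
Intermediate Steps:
I(r) = 4 + r
118*(-91 + I(9)) = 118*(-91 + (4 + 9)) = 118*(-91 + 13) = 118*(-78) = -9204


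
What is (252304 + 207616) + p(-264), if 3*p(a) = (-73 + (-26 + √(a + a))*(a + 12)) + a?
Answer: 1385975/3 - 336*I*√33 ≈ 4.6199e+5 - 1930.2*I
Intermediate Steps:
p(a) = -73/3 + a/3 + (-26 + √2*√a)*(12 + a)/3 (p(a) = ((-73 + (-26 + √(a + a))*(a + 12)) + a)/3 = ((-73 + (-26 + √(2*a))*(12 + a)) + a)/3 = ((-73 + (-26 + √2*√a)*(12 + a)) + a)/3 = (-73 + a + (-26 + √2*√a)*(12 + a))/3 = -73/3 + a/3 + (-26 + √2*√a)*(12 + a)/3)
(252304 + 207616) + p(-264) = (252304 + 207616) + (-385/3 - 25/3*(-264) + 4*√2*√(-264) + √2*(-264)^(3/2)/3) = 459920 + (-385/3 + 2200 + 4*√2*(2*I*√66) + √2*(-528*I*√66)/3) = 459920 + (-385/3 + 2200 + 16*I*√33 - 352*I*√33) = 459920 + (6215/3 - 336*I*√33) = 1385975/3 - 336*I*√33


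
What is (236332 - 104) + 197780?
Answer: 434008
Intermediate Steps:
(236332 - 104) + 197780 = 236228 + 197780 = 434008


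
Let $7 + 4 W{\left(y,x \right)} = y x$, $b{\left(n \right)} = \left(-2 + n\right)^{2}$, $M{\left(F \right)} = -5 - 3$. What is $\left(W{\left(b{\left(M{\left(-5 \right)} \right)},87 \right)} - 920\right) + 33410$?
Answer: $\frac{138653}{4} \approx 34663.0$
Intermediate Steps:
$M{\left(F \right)} = -8$ ($M{\left(F \right)} = -5 - 3 = -8$)
$W{\left(y,x \right)} = - \frac{7}{4} + \frac{x y}{4}$ ($W{\left(y,x \right)} = - \frac{7}{4} + \frac{y x}{4} = - \frac{7}{4} + \frac{x y}{4}$)
$\left(W{\left(b{\left(M{\left(-5 \right)} \right)},87 \right)} - 920\right) + 33410 = \left(\left(- \frac{7}{4} + \frac{1}{4} \cdot 87 \left(-2 - 8\right)^{2}\right) - 920\right) + 33410 = \left(\left(- \frac{7}{4} + \frac{1}{4} \cdot 87 \left(-10\right)^{2}\right) - 920\right) + 33410 = \left(\left(- \frac{7}{4} + \frac{1}{4} \cdot 87 \cdot 100\right) - 920\right) + 33410 = \left(\left(- \frac{7}{4} + 2175\right) - 920\right) + 33410 = \left(\frac{8693}{4} - 920\right) + 33410 = \frac{5013}{4} + 33410 = \frac{138653}{4}$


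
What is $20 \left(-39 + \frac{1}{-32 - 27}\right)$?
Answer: $- \frac{46040}{59} \approx -780.34$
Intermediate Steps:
$20 \left(-39 + \frac{1}{-32 - 27}\right) = 20 \left(-39 + \frac{1}{-59}\right) = 20 \left(-39 - \frac{1}{59}\right) = 20 \left(- \frac{2302}{59}\right) = - \frac{46040}{59}$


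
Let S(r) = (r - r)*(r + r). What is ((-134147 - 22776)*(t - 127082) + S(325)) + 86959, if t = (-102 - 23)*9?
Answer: 20118714020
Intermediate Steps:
t = -1125 (t = -125*9 = -1125)
S(r) = 0 (S(r) = 0*(2*r) = 0)
((-134147 - 22776)*(t - 127082) + S(325)) + 86959 = ((-134147 - 22776)*(-1125 - 127082) + 0) + 86959 = (-156923*(-128207) + 0) + 86959 = (20118627061 + 0) + 86959 = 20118627061 + 86959 = 20118714020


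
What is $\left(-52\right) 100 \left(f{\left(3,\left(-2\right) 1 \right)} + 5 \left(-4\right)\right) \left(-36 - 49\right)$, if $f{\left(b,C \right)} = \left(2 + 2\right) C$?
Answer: $-12376000$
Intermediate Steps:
$f{\left(b,C \right)} = 4 C$
$\left(-52\right) 100 \left(f{\left(3,\left(-2\right) 1 \right)} + 5 \left(-4\right)\right) \left(-36 - 49\right) = \left(-52\right) 100 \left(4 \left(\left(-2\right) 1\right) + 5 \left(-4\right)\right) \left(-36 - 49\right) = - 5200 \left(4 \left(-2\right) - 20\right) \left(-85\right) = - 5200 \left(-8 - 20\right) \left(-85\right) = - 5200 \left(\left(-28\right) \left(-85\right)\right) = \left(-5200\right) 2380 = -12376000$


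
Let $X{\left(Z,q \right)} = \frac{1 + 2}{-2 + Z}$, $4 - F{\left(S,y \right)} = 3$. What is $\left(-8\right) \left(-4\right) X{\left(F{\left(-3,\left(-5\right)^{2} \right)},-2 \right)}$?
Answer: $-96$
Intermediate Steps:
$F{\left(S,y \right)} = 1$ ($F{\left(S,y \right)} = 4 - 3 = 1$)
$X{\left(Z,q \right)} = \frac{3}{-2 + Z}$
$\left(-8\right) \left(-4\right) X{\left(F{\left(-3,\left(-5\right)^{2} \right)},-2 \right)} = \left(-8\right) \left(-4\right) \frac{3}{-2 + 1} = 32 \frac{3}{-1} = 32 \cdot 3 \left(-1\right) = 32 \left(-3\right) = -96$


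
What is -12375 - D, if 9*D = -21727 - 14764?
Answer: -74884/9 ≈ -8320.4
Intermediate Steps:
D = -36491/9 (D = (-21727 - 14764)/9 = (1/9)*(-36491) = -36491/9 ≈ -4054.6)
-12375 - D = -12375 - 1*(-36491/9) = -12375 + 36491/9 = -74884/9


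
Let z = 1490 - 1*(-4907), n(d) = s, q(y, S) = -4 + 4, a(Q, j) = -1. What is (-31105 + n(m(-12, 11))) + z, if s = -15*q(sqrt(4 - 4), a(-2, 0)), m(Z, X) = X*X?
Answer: -24708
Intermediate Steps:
q(y, S) = 0
m(Z, X) = X**2
s = 0 (s = -15*0 = 0)
n(d) = 0
z = 6397 (z = 1490 + 4907 = 6397)
(-31105 + n(m(-12, 11))) + z = (-31105 + 0) + 6397 = -31105 + 6397 = -24708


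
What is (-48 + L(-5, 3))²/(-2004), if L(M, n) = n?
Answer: -675/668 ≈ -1.0105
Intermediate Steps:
(-48 + L(-5, 3))²/(-2004) = (-48 + 3)²/(-2004) = (-45)²*(-1/2004) = 2025*(-1/2004) = -675/668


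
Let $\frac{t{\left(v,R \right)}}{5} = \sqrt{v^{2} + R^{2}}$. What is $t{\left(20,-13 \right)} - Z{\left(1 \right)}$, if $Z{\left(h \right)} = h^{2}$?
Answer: $-1 + 5 \sqrt{569} \approx 118.27$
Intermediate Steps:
$t{\left(v,R \right)} = 5 \sqrt{R^{2} + v^{2}}$ ($t{\left(v,R \right)} = 5 \sqrt{v^{2} + R^{2}} = 5 \sqrt{R^{2} + v^{2}}$)
$t{\left(20,-13 \right)} - Z{\left(1 \right)} = 5 \sqrt{\left(-13\right)^{2} + 20^{2}} - 1^{2} = 5 \sqrt{169 + 400} - 1 = 5 \sqrt{569} - 1 = -1 + 5 \sqrt{569}$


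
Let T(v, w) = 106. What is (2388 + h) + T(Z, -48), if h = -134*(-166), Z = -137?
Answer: 24738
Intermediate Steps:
h = 22244
(2388 + h) + T(Z, -48) = (2388 + 22244) + 106 = 24632 + 106 = 24738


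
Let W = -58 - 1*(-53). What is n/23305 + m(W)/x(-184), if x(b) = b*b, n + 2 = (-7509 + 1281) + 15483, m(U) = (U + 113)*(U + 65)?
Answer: 29017873/49313380 ≈ 0.58844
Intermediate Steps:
W = -5 (W = -58 + 53 = -5)
m(U) = (65 + U)*(113 + U) (m(U) = (113 + U)*(65 + U) = (65 + U)*(113 + U))
n = 9253 (n = -2 + ((-7509 + 1281) + 15483) = -2 + (-6228 + 15483) = -2 + 9255 = 9253)
x(b) = b²
n/23305 + m(W)/x(-184) = 9253/23305 + (7345 + (-5)² + 178*(-5))/((-184)²) = 9253*(1/23305) + (7345 + 25 - 890)/33856 = 9253/23305 + 6480*(1/33856) = 9253/23305 + 405/2116 = 29017873/49313380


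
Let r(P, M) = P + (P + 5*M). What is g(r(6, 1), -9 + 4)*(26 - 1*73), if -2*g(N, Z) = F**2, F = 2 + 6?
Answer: 1504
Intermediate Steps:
F = 8
r(P, M) = 2*P + 5*M
g(N, Z) = -32 (g(N, Z) = -1/2*8**2 = -1/2*64 = -32)
g(r(6, 1), -9 + 4)*(26 - 1*73) = -32*(26 - 1*73) = -32*(26 - 73) = -32*(-47) = 1504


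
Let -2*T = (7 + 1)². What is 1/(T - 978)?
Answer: -1/1010 ≈ -0.00099010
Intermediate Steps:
T = -32 (T = -(7 + 1)²/2 = -½*8² = -½*64 = -32)
1/(T - 978) = 1/(-32 - 978) = 1/(-1010) = -1/1010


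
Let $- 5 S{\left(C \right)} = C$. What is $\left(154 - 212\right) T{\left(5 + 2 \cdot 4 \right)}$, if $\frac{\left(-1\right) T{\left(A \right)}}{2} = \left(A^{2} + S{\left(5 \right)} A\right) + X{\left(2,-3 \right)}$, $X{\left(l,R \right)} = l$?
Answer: $18328$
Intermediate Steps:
$S{\left(C \right)} = - \frac{C}{5}$
$T{\left(A \right)} = -4 - 2 A^{2} + 2 A$ ($T{\left(A \right)} = - 2 \left(\left(A^{2} + \left(- \frac{1}{5}\right) 5 A\right) + 2\right) = - 2 \left(\left(A^{2} - A\right) + 2\right) = - 2 \left(2 + A^{2} - A\right) = -4 - 2 A^{2} + 2 A$)
$\left(154 - 212\right) T{\left(5 + 2 \cdot 4 \right)} = \left(154 - 212\right) \left(-4 - 2 \left(5 + 2 \cdot 4\right)^{2} + 2 \left(5 + 2 \cdot 4\right)\right) = - 58 \left(-4 - 2 \left(5 + 8\right)^{2} + 2 \left(5 + 8\right)\right) = - 58 \left(-4 - 2 \cdot 13^{2} + 2 \cdot 13\right) = - 58 \left(-4 - 338 + 26\right) = \left(-58\right) \left(-316\right) = 18328$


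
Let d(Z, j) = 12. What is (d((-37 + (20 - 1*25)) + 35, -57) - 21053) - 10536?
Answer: -31577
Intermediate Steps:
(d((-37 + (20 - 1*25)) + 35, -57) - 21053) - 10536 = (12 - 21053) - 10536 = -21041 - 10536 = -31577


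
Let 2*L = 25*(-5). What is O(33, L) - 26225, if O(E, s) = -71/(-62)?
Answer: -1625879/62 ≈ -26224.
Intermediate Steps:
L = -125/2 (L = (25*(-5))/2 = (1/2)*(-125) = -125/2 ≈ -62.500)
O(E, s) = 71/62 (O(E, s) = -71*(-1/62) = 71/62)
O(33, L) - 26225 = 71/62 - 26225 = -1625879/62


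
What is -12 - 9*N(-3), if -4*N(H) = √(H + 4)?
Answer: -39/4 ≈ -9.7500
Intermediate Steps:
N(H) = -√(4 + H)/4 (N(H) = -√(H + 4)/4 = -√(4 + H)/4)
-12 - 9*N(-3) = -12 - (-9)*√(4 - 3)/4 = -12 - (-9)*√1/4 = -12 - (-9)/4 = -12 - 9*(-¼) = -12 + 9/4 = -39/4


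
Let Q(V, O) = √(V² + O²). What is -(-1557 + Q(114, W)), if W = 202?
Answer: 1557 - 10*√538 ≈ 1325.1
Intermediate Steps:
Q(V, O) = √(O² + V²)
-(-1557 + Q(114, W)) = -(-1557 + √(202² + 114²)) = -(-1557 + √(40804 + 12996)) = -(-1557 + √53800) = -(-1557 + 10*√538) = 1557 - 10*√538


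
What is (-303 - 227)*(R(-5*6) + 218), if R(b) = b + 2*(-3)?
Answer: -96460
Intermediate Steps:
R(b) = -6 + b (R(b) = b - 6 = -6 + b)
(-303 - 227)*(R(-5*6) + 218) = (-303 - 227)*((-6 - 5*6) + 218) = -530*((-6 - 30) + 218) = -530*(-36 + 218) = -530*182 = -96460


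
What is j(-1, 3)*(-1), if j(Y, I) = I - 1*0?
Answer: -3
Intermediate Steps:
j(Y, I) = I (j(Y, I) = I + 0 = I)
j(-1, 3)*(-1) = 3*(-1) = -3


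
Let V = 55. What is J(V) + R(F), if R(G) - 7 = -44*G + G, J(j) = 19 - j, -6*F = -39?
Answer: -617/2 ≈ -308.50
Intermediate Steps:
F = 13/2 (F = -1/6*(-39) = 13/2 ≈ 6.5000)
R(G) = 7 - 43*G (R(G) = 7 + (-44*G + G) = 7 - 43*G)
J(V) + R(F) = (19 - 1*55) + (7 - 43*13/2) = (19 - 55) + (7 - 559/2) = -36 - 545/2 = -617/2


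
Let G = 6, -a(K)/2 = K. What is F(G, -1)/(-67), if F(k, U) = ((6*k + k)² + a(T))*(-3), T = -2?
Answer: 5304/67 ≈ 79.164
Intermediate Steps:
a(K) = -2*K
F(k, U) = -12 - 147*k² (F(k, U) = ((6*k + k)² - 2*(-2))*(-3) = ((7*k)² + 4)*(-3) = (49*k² + 4)*(-3) = (4 + 49*k²)*(-3) = -12 - 147*k²)
F(G, -1)/(-67) = (-12 - 147*6²)/(-67) = (-12 - 147*36)*(-1/67) = (-12 - 5292)*(-1/67) = -5304*(-1/67) = 5304/67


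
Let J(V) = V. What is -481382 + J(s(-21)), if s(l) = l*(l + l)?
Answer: -480500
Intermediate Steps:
s(l) = 2*l² (s(l) = l*(2*l) = 2*l²)
-481382 + J(s(-21)) = -481382 + 2*(-21)² = -481382 + 2*441 = -481382 + 882 = -480500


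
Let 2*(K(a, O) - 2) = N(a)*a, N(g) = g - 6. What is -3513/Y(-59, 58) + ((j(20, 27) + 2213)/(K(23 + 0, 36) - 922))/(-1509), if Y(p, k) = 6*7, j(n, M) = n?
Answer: -365768141/4373082 ≈ -83.641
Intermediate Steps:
N(g) = -6 + g
K(a, O) = 2 + a*(-6 + a)/2 (K(a, O) = 2 + ((-6 + a)*a)/2 = 2 + (a*(-6 + a))/2 = 2 + a*(-6 + a)/2)
Y(p, k) = 42
-3513/Y(-59, 58) + ((j(20, 27) + 2213)/(K(23 + 0, 36) - 922))/(-1509) = -3513/42 + ((20 + 2213)/((2 + (23 + 0)*(-6 + (23 + 0))/2) - 922))/(-1509) = -3513*1/42 + (2233/((2 + (½)*23*(-6 + 23)) - 922))*(-1/1509) = -1171/14 + (2233/((2 + (½)*23*17) - 922))*(-1/1509) = -1171/14 + (2233/((2 + 391/2) - 922))*(-1/1509) = -1171/14 + (2233/(395/2 - 922))*(-1/1509) = -1171/14 + (2233/(-1449/2))*(-1/1509) = -1171/14 + (2233*(-2/1449))*(-1/1509) = -1171/14 - 638/207*(-1/1509) = -1171/14 + 638/312363 = -365768141/4373082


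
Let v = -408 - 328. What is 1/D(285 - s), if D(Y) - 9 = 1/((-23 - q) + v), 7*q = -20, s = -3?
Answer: 5293/47630 ≈ 0.11113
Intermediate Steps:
q = -20/7 (q = (⅐)*(-20) = -20/7 ≈ -2.8571)
v = -736
D(Y) = 47630/5293 (D(Y) = 9 + 1/((-23 - 1*(-20/7)) - 736) = 9 + 1/((-23 + 20/7) - 736) = 9 + 1/(-141/7 - 736) = 9 + 1/(-5293/7) = 9 - 7/5293 = 47630/5293)
1/D(285 - s) = 1/(47630/5293) = 5293/47630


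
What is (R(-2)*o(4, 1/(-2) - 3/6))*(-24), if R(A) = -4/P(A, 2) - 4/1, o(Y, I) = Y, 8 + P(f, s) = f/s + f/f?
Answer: 336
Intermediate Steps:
P(f, s) = -7 + f/s (P(f, s) = -8 + (f/s + f/f) = -8 + (f/s + 1) = -8 + (1 + f/s) = -7 + f/s)
R(A) = -4 - 4/(-7 + A/2) (R(A) = -4/(-7 + A/2) - 4/1 = -4/(-7 + A*(½)) - 4*1 = -4/(-7 + A/2) - 4 = -4 - 4/(-7 + A/2))
(R(-2)*o(4, 1/(-2) - 3/6))*(-24) = ((4*(12 - 1*(-2))/(-14 - 2))*4)*(-24) = ((4*(12 + 2)/(-16))*4)*(-24) = ((4*(-1/16)*14)*4)*(-24) = -7/2*4*(-24) = -14*(-24) = 336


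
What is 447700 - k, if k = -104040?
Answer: 551740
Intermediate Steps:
447700 - k = 447700 - 1*(-104040) = 447700 + 104040 = 551740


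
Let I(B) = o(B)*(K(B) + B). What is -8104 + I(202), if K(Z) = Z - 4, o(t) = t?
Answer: 72696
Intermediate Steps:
K(Z) = -4 + Z
I(B) = B*(-4 + 2*B) (I(B) = B*((-4 + B) + B) = B*(-4 + 2*B))
-8104 + I(202) = -8104 + 2*202*(-2 + 202) = -8104 + 2*202*200 = -8104 + 80800 = 72696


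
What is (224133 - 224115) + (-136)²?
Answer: 18514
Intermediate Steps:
(224133 - 224115) + (-136)² = 18 + 18496 = 18514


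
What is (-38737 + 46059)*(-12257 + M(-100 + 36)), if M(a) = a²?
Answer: -59754842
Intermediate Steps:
(-38737 + 46059)*(-12257 + M(-100 + 36)) = (-38737 + 46059)*(-12257 + (-100 + 36)²) = 7322*(-12257 + (-64)²) = 7322*(-12257 + 4096) = 7322*(-8161) = -59754842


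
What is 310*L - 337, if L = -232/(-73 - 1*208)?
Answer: -22777/281 ≈ -81.057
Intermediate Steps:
L = 232/281 (L = -232/(-73 - 208) = -232/(-281) = -232*(-1/281) = 232/281 ≈ 0.82562)
310*L - 337 = 310*(232/281) - 337 = 71920/281 - 337 = -22777/281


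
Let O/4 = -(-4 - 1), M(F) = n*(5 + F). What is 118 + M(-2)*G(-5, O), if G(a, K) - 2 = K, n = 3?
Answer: 316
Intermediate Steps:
M(F) = 15 + 3*F (M(F) = 3*(5 + F) = 15 + 3*F)
O = 20 (O = 4*(-(-4 - 1)) = 4*(-1*(-5)) = 4*5 = 20)
G(a, K) = 2 + K
118 + M(-2)*G(-5, O) = 118 + (15 + 3*(-2))*(2 + 20) = 118 + (15 - 6)*22 = 118 + 9*22 = 118 + 198 = 316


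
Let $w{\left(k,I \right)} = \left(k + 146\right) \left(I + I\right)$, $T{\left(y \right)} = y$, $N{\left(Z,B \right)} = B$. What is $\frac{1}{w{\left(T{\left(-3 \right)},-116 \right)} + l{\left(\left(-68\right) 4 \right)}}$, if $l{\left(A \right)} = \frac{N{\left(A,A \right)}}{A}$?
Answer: $- \frac{1}{33175} \approx -3.0143 \cdot 10^{-5}$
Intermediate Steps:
$w{\left(k,I \right)} = 2 I \left(146 + k\right)$ ($w{\left(k,I \right)} = \left(146 + k\right) 2 I = 2 I \left(146 + k\right)$)
$l{\left(A \right)} = 1$ ($l{\left(A \right)} = \frac{A}{A} = 1$)
$\frac{1}{w{\left(T{\left(-3 \right)},-116 \right)} + l{\left(\left(-68\right) 4 \right)}} = \frac{1}{2 \left(-116\right) \left(146 - 3\right) + 1} = \frac{1}{2 \left(-116\right) 143 + 1} = \frac{1}{-33176 + 1} = \frac{1}{-33175} = - \frac{1}{33175}$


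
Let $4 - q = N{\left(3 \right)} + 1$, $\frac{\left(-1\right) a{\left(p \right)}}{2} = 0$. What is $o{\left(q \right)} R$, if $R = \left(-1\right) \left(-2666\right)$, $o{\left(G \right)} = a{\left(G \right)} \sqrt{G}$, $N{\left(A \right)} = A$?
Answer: $0$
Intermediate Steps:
$a{\left(p \right)} = 0$ ($a{\left(p \right)} = \left(-2\right) 0 = 0$)
$q = 0$ ($q = 4 - \left(3 + 1\right) = 4 - 4 = 0$)
$o{\left(G \right)} = 0$ ($o{\left(G \right)} = 0 \sqrt{G} = 0$)
$R = 2666$
$o{\left(q \right)} R = 0 \cdot 2666 = 0$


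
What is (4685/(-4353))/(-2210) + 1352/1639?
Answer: 2602818895/3153478614 ≈ 0.82538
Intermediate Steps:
(4685/(-4353))/(-2210) + 1352/1639 = (4685*(-1/4353))*(-1/2210) + 1352*(1/1639) = -4685/4353*(-1/2210) + 1352/1639 = 937/1924026 + 1352/1639 = 2602818895/3153478614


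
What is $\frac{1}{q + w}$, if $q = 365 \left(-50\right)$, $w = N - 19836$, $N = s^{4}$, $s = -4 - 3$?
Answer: $- \frac{1}{35685} \approx -2.8023 \cdot 10^{-5}$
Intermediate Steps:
$s = -7$ ($s = -4 - 3 = -7$)
$N = 2401$ ($N = \left(-7\right)^{4} = 2401$)
$w = -17435$ ($w = 2401 - 19836 = -17435$)
$q = -18250$
$\frac{1}{q + w} = \frac{1}{-18250 - 17435} = \frac{1}{-35685} = - \frac{1}{35685}$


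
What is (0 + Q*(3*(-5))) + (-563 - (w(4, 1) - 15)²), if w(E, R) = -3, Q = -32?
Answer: -407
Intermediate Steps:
(0 + Q*(3*(-5))) + (-563 - (w(4, 1) - 15)²) = (0 - 96*(-5)) + (-563 - (-3 - 15)²) = (0 - 32*(-15)) + (-563 - 1*(-18)²) = (0 + 480) + (-563 - 1*324) = 480 + (-563 - 324) = 480 - 887 = -407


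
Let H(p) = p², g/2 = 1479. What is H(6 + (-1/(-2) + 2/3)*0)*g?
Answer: 106488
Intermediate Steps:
g = 2958 (g = 2*1479 = 2958)
H(6 + (-1/(-2) + 2/3)*0)*g = (6 + (-1/(-2) + 2/3)*0)²*2958 = (6 + (-1*(-½) + 2*(⅓))*0)²*2958 = (6 + (½ + ⅔)*0)²*2958 = (6 + (7/6)*0)²*2958 = (6 + 0)²*2958 = 6²*2958 = 36*2958 = 106488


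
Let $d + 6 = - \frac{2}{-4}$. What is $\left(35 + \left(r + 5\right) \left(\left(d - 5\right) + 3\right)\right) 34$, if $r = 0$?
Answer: $-85$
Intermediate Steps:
$d = - \frac{11}{2}$ ($d = -6 - \frac{2}{-4} = -6 - - \frac{1}{2} = -6 + \frac{1}{2} = - \frac{11}{2} \approx -5.5$)
$\left(35 + \left(r + 5\right) \left(\left(d - 5\right) + 3\right)\right) 34 = \left(35 + \left(0 + 5\right) \left(\left(- \frac{11}{2} - 5\right) + 3\right)\right) 34 = \left(35 + 5 \left(- \frac{21}{2} + 3\right)\right) 34 = \left(35 + 5 \left(- \frac{15}{2}\right)\right) 34 = \left(35 - \frac{75}{2}\right) 34 = \left(- \frac{5}{2}\right) 34 = -85$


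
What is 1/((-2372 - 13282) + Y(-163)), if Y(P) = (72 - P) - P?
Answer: -1/15256 ≈ -6.5548e-5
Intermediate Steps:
Y(P) = 72 - 2*P
1/((-2372 - 13282) + Y(-163)) = 1/((-2372 - 13282) + (72 - 2*(-163))) = 1/(-15654 + (72 + 326)) = 1/(-15654 + 398) = 1/(-15256) = -1/15256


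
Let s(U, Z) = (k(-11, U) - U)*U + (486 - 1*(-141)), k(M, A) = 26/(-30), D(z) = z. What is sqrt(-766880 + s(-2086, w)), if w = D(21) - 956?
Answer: I*sqrt(1151064255)/15 ≈ 2261.8*I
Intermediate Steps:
k(M, A) = -13/15 (k(M, A) = 26*(-1/30) = -13/15)
w = -935 (w = 21 - 956 = -935)
s(U, Z) = 627 + U*(-13/15 - U) (s(U, Z) = (-13/15 - U)*U + (486 - 1*(-141)) = U*(-13/15 - U) + (486 + 141) = U*(-13/15 - U) + 627 = 627 + U*(-13/15 - U))
sqrt(-766880 + s(-2086, w)) = sqrt(-766880 + (627 - 1*(-2086)**2 - 13/15*(-2086))) = sqrt(-766880 + (627 - 1*4351396 + 27118/15)) = sqrt(-766880 + (627 - 4351396 + 27118/15)) = sqrt(-766880 - 65234417/15) = sqrt(-76737617/15) = I*sqrt(1151064255)/15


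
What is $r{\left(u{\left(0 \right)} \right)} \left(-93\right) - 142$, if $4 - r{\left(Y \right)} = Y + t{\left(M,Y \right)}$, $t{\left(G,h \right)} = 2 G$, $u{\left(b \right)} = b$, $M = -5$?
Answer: $-1444$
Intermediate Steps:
$r{\left(Y \right)} = 14 - Y$ ($r{\left(Y \right)} = 4 - \left(Y + 2 \left(-5\right)\right) = 4 - \left(Y - 10\right) = 4 - \left(-10 + Y\right) = 14 - Y$)
$r{\left(u{\left(0 \right)} \right)} \left(-93\right) - 142 = \left(14 - 0\right) \left(-93\right) - 142 = \left(14 + 0\right) \left(-93\right) - 142 = 14 \left(-93\right) - 142 = -1302 - 142 = -1444$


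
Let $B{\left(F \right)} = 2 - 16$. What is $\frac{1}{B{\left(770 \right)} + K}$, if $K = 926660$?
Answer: $\frac{1}{926646} \approx 1.0792 \cdot 10^{-6}$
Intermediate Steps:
$B{\left(F \right)} = -14$ ($B{\left(F \right)} = 2 - 16 = -14$)
$\frac{1}{B{\left(770 \right)} + K} = \frac{1}{-14 + 926660} = \frac{1}{926646}$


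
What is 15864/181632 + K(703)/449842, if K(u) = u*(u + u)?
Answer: 3888846493/1702202128 ≈ 2.2846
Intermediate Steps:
K(u) = 2*u**2 (K(u) = u*(2*u) = 2*u**2)
15864/181632 + K(703)/449842 = 15864/181632 + (2*703**2)/449842 = 15864*(1/181632) + (2*494209)*(1/449842) = 661/7568 + 988418*(1/449842) = 661/7568 + 494209/224921 = 3888846493/1702202128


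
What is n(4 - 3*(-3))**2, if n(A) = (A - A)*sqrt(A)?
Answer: 0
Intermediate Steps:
n(A) = 0 (n(A) = 0*sqrt(A) = 0)
n(4 - 3*(-3))**2 = 0**2 = 0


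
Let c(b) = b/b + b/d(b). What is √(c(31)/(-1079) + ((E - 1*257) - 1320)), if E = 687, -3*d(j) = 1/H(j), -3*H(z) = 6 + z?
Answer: I*√1037413182/1079 ≈ 29.851*I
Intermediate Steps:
H(z) = -2 - z/3 (H(z) = -(6 + z)/3 = -2 - z/3)
d(j) = -1/(3*(-2 - j/3))
c(b) = 1 + b*(6 + b) (c(b) = b/b + b/(1/(6 + b)) = 1 + b*(6 + b))
√(c(31)/(-1079) + ((E - 1*257) - 1320)) = √((1 + 31*(6 + 31))/(-1079) + ((687 - 1*257) - 1320)) = √((1 + 31*37)*(-1/1079) + ((687 - 257) - 1320)) = √((1 + 1147)*(-1/1079) + (430 - 1320)) = √(1148*(-1/1079) - 890) = √(-1148/1079 - 890) = √(-961458/1079) = I*√1037413182/1079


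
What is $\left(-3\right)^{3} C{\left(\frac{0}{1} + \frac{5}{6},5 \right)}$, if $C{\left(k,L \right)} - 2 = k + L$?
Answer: $- \frac{423}{2} \approx -211.5$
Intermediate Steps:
$C{\left(k,L \right)} = 2 + L + k$ ($C{\left(k,L \right)} = 2 + \left(k + L\right) = 2 + \left(L + k\right) = 2 + L + k$)
$\left(-3\right)^{3} C{\left(\frac{0}{1} + \frac{5}{6},5 \right)} = \left(-3\right)^{3} \left(2 + 5 + \left(\frac{0}{1} + \frac{5}{6}\right)\right) = - 27 \left(2 + 5 + \left(0 \cdot 1 + 5 \cdot \frac{1}{6}\right)\right) = - 27 \left(2 + 5 + \left(0 + \frac{5}{6}\right)\right) = - 27 \left(2 + 5 + \frac{5}{6}\right) = \left(-27\right) \frac{47}{6} = - \frac{423}{2}$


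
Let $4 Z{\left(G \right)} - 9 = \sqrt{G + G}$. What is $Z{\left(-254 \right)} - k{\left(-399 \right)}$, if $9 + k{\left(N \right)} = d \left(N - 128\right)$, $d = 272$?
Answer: $\frac{573421}{4} + \frac{i \sqrt{127}}{2} \approx 1.4336 \cdot 10^{5} + 5.6347 i$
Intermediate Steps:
$Z{\left(G \right)} = \frac{9}{4} + \frac{\sqrt{2} \sqrt{G}}{4}$ ($Z{\left(G \right)} = \frac{9}{4} + \frac{\sqrt{G + G}}{4} = \frac{9}{4} + \frac{\sqrt{2 G}}{4} = \frac{9}{4} + \frac{\sqrt{2} \sqrt{G}}{4}$)
$k{\left(N \right)} = -34825 + 272 N$ ($k{\left(N \right)} = -9 + 272 \left(N - 128\right) = -9 + 272 \left(-128 + N\right) = -9 + \left(-34816 + 272 N\right) = -34825 + 272 N$)
$Z{\left(-254 \right)} - k{\left(-399 \right)} = \left(\frac{9}{4} + \frac{\sqrt{2} \sqrt{-254}}{4}\right) - \left(-34825 + 272 \left(-399\right)\right) = \left(\frac{9}{4} + \frac{\sqrt{2} i \sqrt{254}}{4}\right) - \left(-34825 - 108528\right) = \left(\frac{9}{4} + \frac{i \sqrt{127}}{2}\right) - -143353 = \left(\frac{9}{4} + \frac{i \sqrt{127}}{2}\right) + 143353 = \frac{573421}{4} + \frac{i \sqrt{127}}{2}$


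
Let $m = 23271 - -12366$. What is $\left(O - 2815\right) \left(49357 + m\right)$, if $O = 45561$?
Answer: $3633153524$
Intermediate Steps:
$m = 35637$ ($m = 23271 + 12366 = 35637$)
$\left(O - 2815\right) \left(49357 + m\right) = \left(45561 - 2815\right) \left(49357 + 35637\right) = 42746 \cdot 84994 = 3633153524$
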